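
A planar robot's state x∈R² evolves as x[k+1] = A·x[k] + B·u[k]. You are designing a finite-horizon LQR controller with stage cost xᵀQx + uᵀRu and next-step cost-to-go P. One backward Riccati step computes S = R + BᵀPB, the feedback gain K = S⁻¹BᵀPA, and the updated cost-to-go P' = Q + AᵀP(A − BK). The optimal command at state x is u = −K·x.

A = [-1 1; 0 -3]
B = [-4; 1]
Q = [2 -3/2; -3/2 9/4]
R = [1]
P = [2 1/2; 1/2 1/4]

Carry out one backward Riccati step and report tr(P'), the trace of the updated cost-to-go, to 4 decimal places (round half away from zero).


5.4038

BᵀP = [-7.5000 -1.7500]
S = R + BᵀPB = [1] + [28.2500] = [29.2500]
BᵀPA = [7.5000 -2.2500]
K = S⁻¹·BᵀPA = [0.2564 -0.0769]
A−BK = [0.0256 0.6923; -0.2564 -2.9231]
AᵀP(A−BK) = [0.0769 0.0769; 0.0769 1.0769]
P' = Q + AᵀP(A−BK) = [2.0769 -1.4231; -1.4231 3.3269]
tr(P') = 5.4038


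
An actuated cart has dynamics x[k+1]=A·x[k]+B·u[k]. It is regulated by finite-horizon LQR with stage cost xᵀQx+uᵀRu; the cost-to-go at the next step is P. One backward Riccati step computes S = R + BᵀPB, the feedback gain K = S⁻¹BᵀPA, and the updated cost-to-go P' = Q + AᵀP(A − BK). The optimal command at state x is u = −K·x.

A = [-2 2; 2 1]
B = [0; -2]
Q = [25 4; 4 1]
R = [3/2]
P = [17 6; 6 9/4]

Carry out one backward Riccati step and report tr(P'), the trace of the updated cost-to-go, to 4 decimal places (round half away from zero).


50.4643

BᵀP = [-12.0000 -4.5000]
S = R + BᵀPB = [3/2] + [9.0000] = [10.5000]
BᵀPA = [15.0000 -28.5000]
K = S⁻¹·BᵀPA = [1.4286 -2.7143]
A−BK = [-2.0000 2.0000; 4.8571 -4.4286]
AᵀP(A−BK) = [7.5714 -10.7857; -10.7857 16.8929]
P' = Q + AᵀP(A−BK) = [32.5714 -6.7857; -6.7857 17.8929]
tr(P') = 50.4643


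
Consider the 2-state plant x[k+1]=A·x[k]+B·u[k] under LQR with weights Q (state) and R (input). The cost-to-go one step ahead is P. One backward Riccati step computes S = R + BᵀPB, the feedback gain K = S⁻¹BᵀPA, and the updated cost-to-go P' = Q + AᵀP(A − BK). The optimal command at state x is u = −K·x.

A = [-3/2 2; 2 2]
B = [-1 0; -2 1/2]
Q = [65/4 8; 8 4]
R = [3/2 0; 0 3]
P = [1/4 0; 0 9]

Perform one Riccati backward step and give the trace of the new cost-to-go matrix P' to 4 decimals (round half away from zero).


24.7902

BᵀP = [-0.2500 -18.0000; 0.0000 4.5000]
S = R + BᵀPB = [3/2 0; 0 3] + [36.2500 -9.0000; -9.0000 2.2500] = [37.7500 -9.0000; -9.0000 5.2500]
BᵀPA = [-35.6250 -36.5000; 9.0000 9.0000]
K = S⁻¹·BᵀPA = [-0.9048 -0.9440; 0.1632 0.0960]
A−BK = [-2.4048 1.0560; 0.1088 0.0640]
AᵀP(A−BK) = [2.8602 0.7560; 0.7560 1.6800]
P' = Q + AᵀP(A−BK) = [19.1102 8.7560; 8.7560 5.6800]
tr(P') = 24.7902


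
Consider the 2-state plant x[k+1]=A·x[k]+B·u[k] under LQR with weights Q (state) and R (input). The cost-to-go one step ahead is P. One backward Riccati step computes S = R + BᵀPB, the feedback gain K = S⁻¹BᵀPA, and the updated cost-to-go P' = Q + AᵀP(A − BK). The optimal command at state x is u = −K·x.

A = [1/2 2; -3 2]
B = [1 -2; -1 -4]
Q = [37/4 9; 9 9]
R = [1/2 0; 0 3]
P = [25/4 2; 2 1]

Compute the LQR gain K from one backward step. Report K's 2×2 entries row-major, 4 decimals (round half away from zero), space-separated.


0.8184 0.6641 0.3155 -0.6408

BᵀP = [4.2500 1.0000; -20.5000 -8.0000]
S = R + BᵀPB = [1/2 0; 0 3] + [3.2500 -12.5000; -12.5000 73.0000] = [3.7500 -12.5000; -12.5000 76.0000]
BᵀPA = [-0.8750 10.5000; 13.7500 -57.0000]
K = S⁻¹·BᵀPA = [0.8184 0.6641; 0.3155 -0.6408]
A−BK = [0.3126 0.0544; -0.9194 0.1010]
AᵀP(A−BK) = [0.9400 -0.3583; -0.3583 1.5029]
P' = Q + AᵀP(A−BK) = [10.1900 8.6417; 8.6417 10.5029]
tr(P') = 20.6930


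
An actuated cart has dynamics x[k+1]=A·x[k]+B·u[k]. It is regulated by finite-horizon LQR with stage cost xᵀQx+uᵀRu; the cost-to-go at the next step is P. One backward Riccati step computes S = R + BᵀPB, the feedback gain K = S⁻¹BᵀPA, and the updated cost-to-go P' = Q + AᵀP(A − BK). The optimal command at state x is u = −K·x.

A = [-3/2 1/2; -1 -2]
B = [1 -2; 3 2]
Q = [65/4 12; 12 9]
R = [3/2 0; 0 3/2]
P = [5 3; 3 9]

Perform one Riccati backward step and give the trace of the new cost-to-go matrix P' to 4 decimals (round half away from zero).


26.5627

BᵀP = [14.0000 30.0000; -4.0000 12.0000]
S = R + BᵀPB = [3/2 0; 0 3/2] + [104.0000 32.0000; 32.0000 32.0000] = [105.5000 32.0000; 32.0000 33.5000]
BᵀPA = [-51.0000 -53.0000; -6.0000 -26.0000]
K = S⁻¹·BᵀPA = [-0.6041 -0.3759; 0.3980 -0.4171]
A−BK = [-0.0999 0.0417; 0.0164 -0.0382]
AᵀP(A−BK) = [0.8275 0.0787; 0.0787 0.4851]
P' = Q + AᵀP(A−BK) = [17.0775 12.0787; 12.0787 9.4851]
tr(P') = 26.5627


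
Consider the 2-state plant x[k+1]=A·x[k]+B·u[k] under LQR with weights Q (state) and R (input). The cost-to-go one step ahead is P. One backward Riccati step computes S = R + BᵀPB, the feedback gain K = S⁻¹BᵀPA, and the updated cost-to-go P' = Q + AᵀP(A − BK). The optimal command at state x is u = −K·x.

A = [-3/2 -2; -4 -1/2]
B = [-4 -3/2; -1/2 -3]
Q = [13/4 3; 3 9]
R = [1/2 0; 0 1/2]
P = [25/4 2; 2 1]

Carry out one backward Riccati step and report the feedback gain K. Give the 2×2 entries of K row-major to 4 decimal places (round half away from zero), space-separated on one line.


-0.0041 0.4477 1.1387 0.1173

BᵀP = [-26.0000 -8.5000; -15.3750 -6.0000]
S = R + BᵀPB = [1/2 0; 0 1/2] + [108.2500 64.5000; 64.5000 41.0625] = [108.7500 64.5000; 64.5000 41.5625]
BᵀPA = [73.0000 56.2500; 47.0625 33.7500]
K = S⁻¹·BᵀPA = [-0.0041 0.4477; 1.1387 0.1173]
A−BK = [0.1917 -0.0334; -0.5860 0.0757]
AᵀP(A−BK) = [0.7720 0.0497; 0.0497 0.1097]
P' = Q + AᵀP(A−BK) = [4.0220 3.0497; 3.0497 9.1097]
tr(P') = 13.1317


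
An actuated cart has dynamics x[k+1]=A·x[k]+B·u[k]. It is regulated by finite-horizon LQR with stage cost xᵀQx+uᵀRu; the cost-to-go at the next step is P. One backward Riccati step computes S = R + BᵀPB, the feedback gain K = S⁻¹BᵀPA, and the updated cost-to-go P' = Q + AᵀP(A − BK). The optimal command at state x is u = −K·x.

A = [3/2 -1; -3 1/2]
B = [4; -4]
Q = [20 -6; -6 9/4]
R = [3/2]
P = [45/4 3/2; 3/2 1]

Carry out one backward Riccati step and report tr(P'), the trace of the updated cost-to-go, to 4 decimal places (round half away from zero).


BᵀP = [39.0000 2.0000]
S = R + BᵀPB = [3/2] + [148.0000] = [149.5000]
BᵀPA = [52.5000 -38.0000]
K = S⁻¹·BᵀPA = [0.3512 -0.2542]
A−BK = [0.0953 0.0167; -1.5953 -0.5167]
AᵀP(A−BK) = [2.3760 0.5945; 0.5945 0.3411]
P' = Q + AᵀP(A−BK) = [22.3760 -5.4055; -5.4055 2.5911]
tr(P') = 24.9672

24.9672


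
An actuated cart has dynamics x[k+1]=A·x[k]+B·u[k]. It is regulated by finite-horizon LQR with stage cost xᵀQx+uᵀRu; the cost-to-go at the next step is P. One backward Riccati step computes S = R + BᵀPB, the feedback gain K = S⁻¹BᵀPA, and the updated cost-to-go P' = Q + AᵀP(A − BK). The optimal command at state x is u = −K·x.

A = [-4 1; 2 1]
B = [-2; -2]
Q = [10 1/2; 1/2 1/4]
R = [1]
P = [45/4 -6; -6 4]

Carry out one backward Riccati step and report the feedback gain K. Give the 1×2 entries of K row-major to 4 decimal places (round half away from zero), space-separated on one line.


BᵀP = [-10.5000 4.0000]
S = R + BᵀPB = [1] + [13.0000] = [14.0000]
BᵀPA = [50.0000 -6.5000]
K = S⁻¹·BᵀPA = [3.5714 -0.4643]
A−BK = [3.1429 0.0714; 9.1429 0.0714]
AᵀP(A−BK) = [113.4286 -1.7857; -1.7857 0.2321]
P' = Q + AᵀP(A−BK) = [123.4286 -1.2857; -1.2857 0.4821]
tr(P') = 123.9107

3.5714 -0.4643


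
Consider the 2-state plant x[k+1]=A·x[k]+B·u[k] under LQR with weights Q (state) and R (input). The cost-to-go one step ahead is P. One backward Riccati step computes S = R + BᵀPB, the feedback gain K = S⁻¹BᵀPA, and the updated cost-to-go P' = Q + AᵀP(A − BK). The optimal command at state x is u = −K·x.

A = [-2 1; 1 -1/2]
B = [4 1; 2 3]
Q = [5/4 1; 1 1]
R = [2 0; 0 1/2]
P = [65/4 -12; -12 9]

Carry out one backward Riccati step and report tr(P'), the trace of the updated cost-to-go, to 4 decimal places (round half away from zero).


BᵀP = [41.0000 -30.0000; -19.7500 15.0000]
S = R + BᵀPB = [2 0; 0 1/2] + [104.0000 -49.0000; -49.0000 25.2500] = [106.0000 -49.0000; -49.0000 25.7500]
BᵀPA = [-112.0000 56.0000; 54.5000 -27.2500]
K = S⁻¹·BᵀPA = [-0.6499 0.3250; 0.8798 -0.4399]
A−BK = [-0.2801 0.1400; -0.3394 0.1697]
AᵀP(A−BK) = [1.2618 -0.6309; -0.6309 0.3154]
P' = Q + AᵀP(A−BK) = [2.5118 0.3691; 0.3691 1.3154]
tr(P') = 3.8272

3.8272


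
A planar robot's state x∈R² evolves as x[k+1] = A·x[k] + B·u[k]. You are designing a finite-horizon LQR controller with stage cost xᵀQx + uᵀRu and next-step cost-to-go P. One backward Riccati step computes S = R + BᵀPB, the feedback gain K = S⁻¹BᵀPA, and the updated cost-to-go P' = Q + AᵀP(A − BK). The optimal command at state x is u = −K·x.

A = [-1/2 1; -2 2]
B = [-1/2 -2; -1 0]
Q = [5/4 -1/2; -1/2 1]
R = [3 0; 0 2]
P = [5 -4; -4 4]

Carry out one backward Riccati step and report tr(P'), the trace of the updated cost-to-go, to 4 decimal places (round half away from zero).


7.8299

BᵀP = [1.5000 -2.0000; -10.0000 8.0000]
S = R + BᵀPB = [3 0; 0 2] + [1.2500 -3.0000; -3.0000 20.0000] = [4.2500 -3.0000; -3.0000 22.0000]
BᵀPA = [3.2500 -2.5000; -11.0000 6.0000]
K = S⁻¹·BᵀPA = [0.4556 -0.4379; -0.4379 0.2130]
A−BK = [-1.1479 1.2071; -1.5444 1.5621]
AᵀP(A−BK) = [2.9527 -2.7337; -2.7337 2.6272]
P' = Q + AᵀP(A−BK) = [4.2027 -3.2337; -3.2337 3.6272]
tr(P') = 7.8299


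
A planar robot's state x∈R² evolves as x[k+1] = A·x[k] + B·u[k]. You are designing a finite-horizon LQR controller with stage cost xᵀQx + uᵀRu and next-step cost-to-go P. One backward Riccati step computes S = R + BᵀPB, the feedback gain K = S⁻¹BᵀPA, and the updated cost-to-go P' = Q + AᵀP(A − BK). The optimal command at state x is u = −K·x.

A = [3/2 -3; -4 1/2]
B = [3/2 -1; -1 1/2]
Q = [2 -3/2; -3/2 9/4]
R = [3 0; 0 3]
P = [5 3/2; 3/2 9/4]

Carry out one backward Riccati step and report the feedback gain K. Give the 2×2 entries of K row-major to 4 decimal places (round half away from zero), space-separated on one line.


BᵀP = [6.0000 0.0000; -4.2500 -0.3750]
S = R + BᵀPB = [3 0; 0 3] + [9.0000 -6.0000; -6.0000 4.0625] = [12.0000 -6.0000; -6.0000 7.0625]
BᵀPA = [9.0000 -18.0000; -4.8750 12.5625]
K = S⁻¹·BᵀPA = [0.7038 -1.0615; -0.0923 0.8769]
A−BK = [0.3519 -0.5308; -3.2500 -1.0000]
AᵀP(A−BK) = [22.4654 5.9538; 5.9538 10.9385]
P' = Q + AᵀP(A−BK) = [24.4654 4.4538; 4.4538 13.1885]
tr(P') = 37.6538

0.7038 -1.0615 -0.0923 0.8769


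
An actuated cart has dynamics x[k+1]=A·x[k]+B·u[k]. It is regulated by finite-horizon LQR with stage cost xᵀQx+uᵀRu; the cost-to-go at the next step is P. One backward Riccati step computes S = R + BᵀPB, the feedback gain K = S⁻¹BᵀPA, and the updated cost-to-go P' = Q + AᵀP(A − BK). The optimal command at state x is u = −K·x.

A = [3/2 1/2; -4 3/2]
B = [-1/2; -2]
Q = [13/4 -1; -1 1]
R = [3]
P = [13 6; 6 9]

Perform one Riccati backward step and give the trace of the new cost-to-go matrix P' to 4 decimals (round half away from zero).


49.0668

BᵀP = [-18.5000 -21.0000]
S = R + BᵀPB = [3] + [51.2500] = [54.2500]
BᵀPA = [56.2500 -40.7500]
K = S⁻¹·BᵀPA = [1.0369 -0.7512]
A−BK = [2.0184 0.1244; -1.9263 -0.0023]
AᵀP(A−BK) = [42.9263 -0.4977; -0.4977 1.8906]
P' = Q + AᵀP(A−BK) = [46.1763 -1.4977; -1.4977 2.8906]
tr(P') = 49.0668


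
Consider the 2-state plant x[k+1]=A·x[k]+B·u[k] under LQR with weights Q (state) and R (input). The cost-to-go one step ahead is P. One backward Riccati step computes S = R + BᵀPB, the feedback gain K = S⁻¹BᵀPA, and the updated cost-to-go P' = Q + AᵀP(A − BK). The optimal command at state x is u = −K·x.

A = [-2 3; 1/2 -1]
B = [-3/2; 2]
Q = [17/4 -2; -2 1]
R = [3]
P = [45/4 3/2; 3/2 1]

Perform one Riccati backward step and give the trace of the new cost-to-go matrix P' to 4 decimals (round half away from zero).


BᵀP = [-13.8750 -0.2500]
S = R + BᵀPB = [3] + [20.3125] = [23.3125]
BᵀPA = [27.6250 -41.3750]
K = S⁻¹·BᵀPA = [1.1850 -1.7748]
A−BK = [-0.2225 0.3378; -1.8700 2.5496]
AᵀP(A−BK) = [9.5147 -13.7212; -13.7212 19.8177]
P' = Q + AᵀP(A−BK) = [13.7647 -15.7212; -15.7212 20.8177]
tr(P') = 34.5824

34.5824


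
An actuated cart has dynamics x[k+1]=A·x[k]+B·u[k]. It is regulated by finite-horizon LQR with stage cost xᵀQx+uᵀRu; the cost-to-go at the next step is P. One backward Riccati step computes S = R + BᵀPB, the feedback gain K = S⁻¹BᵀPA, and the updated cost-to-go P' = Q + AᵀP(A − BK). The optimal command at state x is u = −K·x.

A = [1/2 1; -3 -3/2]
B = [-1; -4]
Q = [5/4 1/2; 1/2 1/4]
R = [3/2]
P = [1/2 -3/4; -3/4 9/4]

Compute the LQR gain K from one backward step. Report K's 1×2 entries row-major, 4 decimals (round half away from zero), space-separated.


BᵀP = [2.5000 -8.2500]
S = R + BᵀPB = [3/2] + [30.5000] = [32.0000]
BᵀPA = [26.0000 14.8750]
K = S⁻¹·BᵀPA = [0.8125 0.4648]
A−BK = [1.3125 1.4648; 0.2500 0.3594]
AᵀP(A−BK) = [1.5000 1.1016; 1.1016 0.8979]
P' = Q + AᵀP(A−BK) = [2.7500 1.6016; 1.6016 1.1479]
tr(P') = 3.8979

0.8125 0.4648


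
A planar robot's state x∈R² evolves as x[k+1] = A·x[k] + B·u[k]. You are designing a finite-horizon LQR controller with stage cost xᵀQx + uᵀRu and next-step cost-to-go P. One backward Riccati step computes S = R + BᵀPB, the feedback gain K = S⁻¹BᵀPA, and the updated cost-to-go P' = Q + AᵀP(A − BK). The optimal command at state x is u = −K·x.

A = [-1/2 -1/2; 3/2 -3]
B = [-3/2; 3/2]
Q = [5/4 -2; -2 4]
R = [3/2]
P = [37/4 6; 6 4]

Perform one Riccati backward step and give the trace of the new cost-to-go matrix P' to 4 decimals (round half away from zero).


BᵀP = [-4.8750 -3.0000]
S = R + BᵀPB = [3/2] + [2.8125] = [4.3125]
BᵀPA = [-2.0625 11.4375]
K = S⁻¹·BᵀPA = [-0.4783 2.6522]
A−BK = [-1.2174 3.4783; 2.2174 -6.9783]
AᵀP(A−BK) = [1.3261 -5.7174; -5.7174 25.9783]
P' = Q + AᵀP(A−BK) = [2.5761 -7.7174; -7.7174 29.9783]
tr(P') = 32.5543

32.5543


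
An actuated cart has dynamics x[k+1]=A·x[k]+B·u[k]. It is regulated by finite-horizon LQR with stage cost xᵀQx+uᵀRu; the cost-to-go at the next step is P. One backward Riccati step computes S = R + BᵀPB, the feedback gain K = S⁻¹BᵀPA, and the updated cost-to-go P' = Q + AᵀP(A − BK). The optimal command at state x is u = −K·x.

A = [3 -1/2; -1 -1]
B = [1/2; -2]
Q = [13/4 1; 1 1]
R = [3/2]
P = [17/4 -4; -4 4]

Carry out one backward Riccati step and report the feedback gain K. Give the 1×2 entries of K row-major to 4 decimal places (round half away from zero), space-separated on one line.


1.5200 0.1859

BᵀP = [10.1250 -10.0000]
S = R + BᵀPB = [3/2] + [25.0625] = [26.5625]
BᵀPA = [40.3750 4.9375]
K = S⁻¹·BᵀPA = [1.5200 0.1859]
A−BK = [2.2400 -0.5929; 2.0400 -0.6282]
AᵀP(A−BK) = [4.8800 0.1200; 0.1200 0.1447]
P' = Q + AᵀP(A−BK) = [8.1300 1.1200; 1.1200 1.1447]
tr(P') = 9.2747


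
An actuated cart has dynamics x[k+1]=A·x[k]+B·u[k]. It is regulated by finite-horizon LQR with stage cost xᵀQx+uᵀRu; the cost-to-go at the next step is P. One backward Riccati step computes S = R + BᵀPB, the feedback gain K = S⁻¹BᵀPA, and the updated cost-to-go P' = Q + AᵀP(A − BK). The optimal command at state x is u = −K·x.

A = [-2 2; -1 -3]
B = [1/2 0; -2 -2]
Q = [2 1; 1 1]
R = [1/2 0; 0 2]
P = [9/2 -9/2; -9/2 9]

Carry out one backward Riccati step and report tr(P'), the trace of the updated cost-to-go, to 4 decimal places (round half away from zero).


BᵀP = [11.2500 -20.2500; 9.0000 -18.0000]
S = R + BᵀPB = [1/2 0; 0 2] + [46.1250 40.5000; 40.5000 36.0000] = [46.6250 40.5000; 40.5000 38.0000]
BᵀPA = [-2.2500 83.2500; 0.0000 72.0000]
K = S⁻¹·BᵀPA = [-0.6502 1.8821; 0.6930 -0.1112]
A−BK = [-1.6749 1.0589; -0.9144 0.5418]
AᵀP(A−BK) = [7.5371 -4.7652; -4.7652 4.3203]
P' = Q + AᵀP(A−BK) = [9.5371 -3.7652; -3.7652 5.3203]
tr(P') = 14.8574

14.8574


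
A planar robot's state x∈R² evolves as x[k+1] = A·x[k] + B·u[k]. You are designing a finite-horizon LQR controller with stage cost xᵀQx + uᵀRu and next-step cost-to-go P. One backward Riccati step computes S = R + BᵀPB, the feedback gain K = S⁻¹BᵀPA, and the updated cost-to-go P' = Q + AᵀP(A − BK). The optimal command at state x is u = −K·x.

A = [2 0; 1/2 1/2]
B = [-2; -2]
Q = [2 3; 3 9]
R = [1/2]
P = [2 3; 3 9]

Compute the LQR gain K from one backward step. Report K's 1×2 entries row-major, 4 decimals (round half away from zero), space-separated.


BᵀP = [-10.0000 -24.0000]
S = R + BᵀPB = [1/2] + [68.0000] = [68.5000]
BᵀPA = [-32.0000 -12.0000]
K = S⁻¹·BᵀPA = [-0.4672 -0.1752]
A−BK = [1.0657 -0.3504; -0.4343 0.1496]
AᵀP(A−BK) = [1.3011 -0.3558; -0.3558 0.1478]
P' = Q + AᵀP(A−BK) = [3.3011 2.6442; 2.6442 9.1478]
tr(P') = 12.4489

-0.4672 -0.1752


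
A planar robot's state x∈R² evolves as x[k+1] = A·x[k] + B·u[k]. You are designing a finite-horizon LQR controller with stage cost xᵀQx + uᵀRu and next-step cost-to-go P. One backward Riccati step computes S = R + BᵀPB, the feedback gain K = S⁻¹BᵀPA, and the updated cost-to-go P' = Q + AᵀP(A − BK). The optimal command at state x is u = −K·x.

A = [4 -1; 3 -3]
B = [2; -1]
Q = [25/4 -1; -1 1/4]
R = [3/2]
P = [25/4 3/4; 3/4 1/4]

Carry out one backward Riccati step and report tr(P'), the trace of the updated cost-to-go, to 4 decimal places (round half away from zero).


21.1895

BᵀP = [11.7500 1.2500]
S = R + BᵀPB = [3/2] + [22.2500] = [23.7500]
BᵀPA = [50.7500 -15.5000]
K = S⁻¹·BᵀPA = [2.1368 -0.6526]
A−BK = [-0.2737 0.3053; 5.1368 -3.6526]
AᵀP(A−BK) = [11.8053 -5.3789; -5.3789 2.8842]
P' = Q + AᵀP(A−BK) = [18.0553 -6.3789; -6.3789 3.1342]
tr(P') = 21.1895


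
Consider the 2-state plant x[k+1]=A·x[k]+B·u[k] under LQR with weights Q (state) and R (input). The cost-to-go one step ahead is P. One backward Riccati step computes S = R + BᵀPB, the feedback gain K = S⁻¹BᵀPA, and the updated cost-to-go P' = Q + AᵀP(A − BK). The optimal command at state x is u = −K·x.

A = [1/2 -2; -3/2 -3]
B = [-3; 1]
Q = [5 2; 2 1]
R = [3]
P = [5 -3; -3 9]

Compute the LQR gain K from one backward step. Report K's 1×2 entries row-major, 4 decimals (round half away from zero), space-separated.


-0.4800 -0.2400

BᵀP = [-18.0000 18.0000]
S = R + BᵀPB = [3] + [72.0000] = [75.0000]
BᵀPA = [-36.0000 -18.0000]
K = S⁻¹·BᵀPA = [-0.4800 -0.2400]
A−BK = [-0.9400 -2.7200; -1.0200 -2.7600]
AᵀP(A−BK) = [8.7200 22.3600; 22.3600 60.6800]
P' = Q + AᵀP(A−BK) = [13.7200 24.3600; 24.3600 61.6800]
tr(P') = 75.4000


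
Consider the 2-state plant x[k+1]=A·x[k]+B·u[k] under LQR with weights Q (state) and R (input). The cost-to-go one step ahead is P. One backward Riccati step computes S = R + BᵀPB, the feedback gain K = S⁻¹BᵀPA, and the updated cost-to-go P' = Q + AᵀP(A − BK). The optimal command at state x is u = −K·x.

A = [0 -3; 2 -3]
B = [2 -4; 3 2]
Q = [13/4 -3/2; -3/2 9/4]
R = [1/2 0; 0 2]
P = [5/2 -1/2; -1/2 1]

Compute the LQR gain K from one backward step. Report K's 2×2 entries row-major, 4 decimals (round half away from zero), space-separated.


BᵀP = [3.5000 2.0000; -11.0000 4.0000]
S = R + BᵀPB = [1/2 0; 0 2] + [13.0000 -10.0000; -10.0000 52.0000] = [13.5000 -10.0000; -10.0000 54.0000]
BᵀPA = [4.0000 -16.5000; 8.0000 21.0000]
K = S⁻¹·BᵀPA = [0.4706 -1.0827; 0.2353 0.1884]
A−BK = [0.0000 -0.0811; 0.1176 -0.1288]
AᵀP(A−BK) = [0.2353 -0.1765; -0.1765 0.6797]
P' = Q + AᵀP(A−BK) = [3.4853 -1.6765; -1.6765 2.9297]
tr(P') = 6.4149

0.4706 -1.0827 0.2353 0.1884


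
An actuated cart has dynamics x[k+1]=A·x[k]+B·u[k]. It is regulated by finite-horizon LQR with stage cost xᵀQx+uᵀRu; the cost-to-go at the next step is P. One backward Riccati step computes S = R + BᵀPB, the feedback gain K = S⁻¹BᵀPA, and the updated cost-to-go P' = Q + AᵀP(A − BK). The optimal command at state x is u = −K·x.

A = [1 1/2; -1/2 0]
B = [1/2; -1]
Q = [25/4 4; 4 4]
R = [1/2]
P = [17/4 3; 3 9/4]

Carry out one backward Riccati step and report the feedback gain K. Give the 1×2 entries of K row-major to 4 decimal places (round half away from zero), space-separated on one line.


BᵀP = [-0.8750 -0.7500]
S = R + BᵀPB = [1/2] + [0.3125] = [0.8125]
BᵀPA = [-0.5000 -0.4375]
K = S⁻¹·BᵀPA = [-0.6154 -0.5385]
A−BK = [1.3077 0.7692; -1.1154 -0.5385]
AᵀP(A−BK) = [1.5048 1.1058; 1.1058 0.8269]
P' = Q + AᵀP(A−BK) = [7.7548 5.1058; 5.1058 4.8269]
tr(P') = 12.5817

-0.6154 -0.5385


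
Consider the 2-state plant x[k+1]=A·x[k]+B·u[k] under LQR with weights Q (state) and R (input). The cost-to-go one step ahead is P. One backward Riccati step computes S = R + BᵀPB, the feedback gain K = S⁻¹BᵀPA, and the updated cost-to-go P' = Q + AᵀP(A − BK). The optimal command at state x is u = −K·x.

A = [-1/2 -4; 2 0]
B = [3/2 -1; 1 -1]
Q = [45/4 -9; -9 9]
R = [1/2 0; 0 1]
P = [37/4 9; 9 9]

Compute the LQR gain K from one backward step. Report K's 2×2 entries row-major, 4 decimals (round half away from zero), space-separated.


BᵀP = [22.8750 22.5000; -18.2500 -18.0000]
S = R + BᵀPB = [1/2 0; 0 1] + [56.8125 -45.3750; -45.3750 36.2500] = [57.3125 -45.3750; -45.3750 37.2500]
BᵀPA = [33.5625 -91.5000; -26.8750 73.0000]
K = S⁻¹·BᵀPA = [0.4046 -1.2632; -0.2286 0.4211]
A−BK = [-1.3355 -1.6842; 1.3668 1.6842]
AᵀP(A−BK) = [0.5888 0.2105; 0.2105 1.6842]
P' = Q + AᵀP(A−BK) = [11.8388 -8.7895; -8.7895 10.6842]
tr(P') = 22.5230

0.4046 -1.2632 -0.2286 0.4211


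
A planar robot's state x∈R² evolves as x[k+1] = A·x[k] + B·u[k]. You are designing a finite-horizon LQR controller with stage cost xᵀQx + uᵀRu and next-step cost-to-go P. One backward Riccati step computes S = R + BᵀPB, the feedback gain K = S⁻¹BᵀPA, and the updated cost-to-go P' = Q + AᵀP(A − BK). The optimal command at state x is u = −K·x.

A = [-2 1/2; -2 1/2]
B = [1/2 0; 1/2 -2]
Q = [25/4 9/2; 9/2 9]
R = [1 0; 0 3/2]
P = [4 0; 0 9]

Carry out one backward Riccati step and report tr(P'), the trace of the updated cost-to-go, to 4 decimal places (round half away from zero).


BᵀP = [2.0000 4.5000; 0.0000 -18.0000]
S = R + BᵀPB = [1 0; 0 3/2] + [3.2500 -9.0000; -9.0000 36.0000] = [4.2500 -9.0000; -9.0000 37.5000]
BᵀPA = [-13.0000 3.2500; 36.0000 -9.0000]
K = S⁻¹·BᵀPA = [-2.0861 0.5215; 0.4593 -0.1148]
A−BK = [-0.9569 0.2392; -0.0383 0.0096]
AᵀP(A−BK) = [8.3445 -2.0861; -2.0861 0.5215]
P' = Q + AᵀP(A−BK) = [14.5945 2.4139; 2.4139 9.5215]
tr(P') = 24.1160

24.1160


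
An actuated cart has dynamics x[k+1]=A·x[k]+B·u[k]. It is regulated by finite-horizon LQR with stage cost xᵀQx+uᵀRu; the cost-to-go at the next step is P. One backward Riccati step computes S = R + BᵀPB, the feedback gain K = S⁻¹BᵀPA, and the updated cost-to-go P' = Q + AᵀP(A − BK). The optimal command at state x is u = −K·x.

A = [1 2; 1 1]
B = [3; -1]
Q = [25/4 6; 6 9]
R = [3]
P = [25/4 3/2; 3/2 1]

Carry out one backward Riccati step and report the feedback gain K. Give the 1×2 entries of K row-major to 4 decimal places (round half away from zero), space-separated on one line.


0.4049 0.7415

BᵀP = [17.2500 3.5000]
S = R + BᵀPB = [3] + [48.2500] = [51.2500]
BᵀPA = [20.7500 38.0000]
K = S⁻¹·BᵀPA = [0.4049 0.7415]
A−BK = [-0.2146 -0.2244; 1.4049 1.7415]
AᵀP(A−BK) = [1.8488 2.6146; 2.6146 3.8244]
P' = Q + AᵀP(A−BK) = [8.0988 8.6146; 8.6146 12.8244]
tr(P') = 20.9232


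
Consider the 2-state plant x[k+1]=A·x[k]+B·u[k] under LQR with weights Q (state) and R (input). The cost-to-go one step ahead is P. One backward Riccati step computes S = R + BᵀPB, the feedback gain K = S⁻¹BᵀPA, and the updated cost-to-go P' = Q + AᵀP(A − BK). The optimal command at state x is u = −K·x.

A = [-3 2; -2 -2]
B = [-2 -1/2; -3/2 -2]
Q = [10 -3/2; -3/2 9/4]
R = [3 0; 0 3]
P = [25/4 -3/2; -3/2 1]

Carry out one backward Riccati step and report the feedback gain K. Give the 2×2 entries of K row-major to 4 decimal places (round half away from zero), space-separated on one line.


1.3040 -1.1919 0.0187 0.8598

BᵀP = [-10.2500 1.5000; -0.1250 -1.2500]
S = R + BᵀPB = [3 0; 0 3] + [18.2500 2.1250; 2.1250 2.5625] = [21.2500 2.1250; 2.1250 5.5625]
BᵀPA = [27.7500 -23.5000; 2.8750 2.2500]
K = S⁻¹·BᵀPA = [1.3040 -1.1919; 0.0187 0.8598]
A−BK = [-0.3826 0.0462; -0.0066 -2.0682]
AᵀP(A−BK) = [6.0099 -5.8977; -5.8977 11.0566]
P' = Q + AᵀP(A−BK) = [16.0099 -7.3977; -7.3977 13.3066]
tr(P') = 29.3165


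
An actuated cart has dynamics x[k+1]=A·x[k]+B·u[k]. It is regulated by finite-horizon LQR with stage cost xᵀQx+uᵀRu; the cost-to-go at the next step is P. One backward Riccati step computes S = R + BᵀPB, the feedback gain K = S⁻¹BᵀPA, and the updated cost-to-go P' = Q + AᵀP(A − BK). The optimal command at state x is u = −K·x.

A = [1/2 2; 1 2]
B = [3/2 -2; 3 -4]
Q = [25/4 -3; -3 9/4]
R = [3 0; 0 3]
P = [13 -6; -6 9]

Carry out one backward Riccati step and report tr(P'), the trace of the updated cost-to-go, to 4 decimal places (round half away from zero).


BᵀP = [1.5000 18.0000; -2.0000 -24.0000]
S = R + BᵀPB = [3 0; 0 3] + [56.2500 -75.0000; -75.0000 100.0000] = [59.2500 -75.0000; -75.0000 103.0000]
BᵀPA = [18.7500 39.0000; -25.0000 -52.0000]
K = S⁻¹·BᵀPA = [0.1177 0.2449; -0.1570 -0.3265]
A−BK = [0.0094 0.9796; 0.0188 -0.0408]
AᵀP(A−BK) = [0.1177 0.2449; 0.2449 13.4694]
P' = Q + AᵀP(A−BK) = [6.3677 -2.7551; -2.7551 15.7194]
tr(P') = 22.0871

22.0871


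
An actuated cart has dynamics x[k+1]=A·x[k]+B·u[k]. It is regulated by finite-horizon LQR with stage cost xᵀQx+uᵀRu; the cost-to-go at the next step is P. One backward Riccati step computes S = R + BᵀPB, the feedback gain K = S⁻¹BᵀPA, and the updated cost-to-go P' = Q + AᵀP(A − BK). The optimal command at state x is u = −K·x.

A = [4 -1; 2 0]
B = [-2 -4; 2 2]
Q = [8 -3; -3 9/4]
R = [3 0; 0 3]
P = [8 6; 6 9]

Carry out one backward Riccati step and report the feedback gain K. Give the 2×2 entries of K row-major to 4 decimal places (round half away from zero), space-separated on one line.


2.6996 -0.3251 -2.3604 0.4099

BᵀP = [-4.0000 6.0000; -20.0000 -6.0000]
S = R + BᵀPB = [3 0; 0 3] + [20.0000 28.0000; 28.0000 68.0000] = [23.0000 28.0000; 28.0000 71.0000]
BᵀPA = [-4.0000 4.0000; -92.0000 20.0000]
K = S⁻¹·BᵀPA = [2.6996 -0.3251; -2.3604 0.4099]
A−BK = [-0.0424 -0.0106; 1.3216 -0.1696]
AᵀP(A−BK) = [53.6396 -7.5901; -7.5901 1.1025]
P' = Q + AᵀP(A−BK) = [61.6396 -10.5901; -10.5901 3.3525]
tr(P') = 64.9920


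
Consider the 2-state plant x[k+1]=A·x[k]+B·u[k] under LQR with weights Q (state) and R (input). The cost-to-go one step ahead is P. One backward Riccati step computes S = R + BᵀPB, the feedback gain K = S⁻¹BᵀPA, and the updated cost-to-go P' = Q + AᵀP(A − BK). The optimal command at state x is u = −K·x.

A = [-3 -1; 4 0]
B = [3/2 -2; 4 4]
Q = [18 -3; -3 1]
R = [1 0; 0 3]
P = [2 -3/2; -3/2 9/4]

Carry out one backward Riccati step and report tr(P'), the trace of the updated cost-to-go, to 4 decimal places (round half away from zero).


BᵀP = [-3.0000 6.7500; -10.0000 12.0000]
S = R + BᵀPB = [1 0; 0 3] + [22.5000 33.0000; 33.0000 68.0000] = [23.5000 33.0000; 33.0000 71.0000]
BᵀPA = [36.0000 3.0000; 78.0000 10.0000]
K = S⁻¹·BᵀPA = [-0.0311 -0.2019; 1.1130 0.2347]
A−BK = [-0.7274 -0.2278; -0.3279 -0.1311]
AᵀP(A−BK) = [4.3020 0.9629; 0.9629 0.2588]
P' = Q + AᵀP(A−BK) = [22.3020 -2.0371; -2.0371 1.2588]
tr(P') = 23.5608

23.5608


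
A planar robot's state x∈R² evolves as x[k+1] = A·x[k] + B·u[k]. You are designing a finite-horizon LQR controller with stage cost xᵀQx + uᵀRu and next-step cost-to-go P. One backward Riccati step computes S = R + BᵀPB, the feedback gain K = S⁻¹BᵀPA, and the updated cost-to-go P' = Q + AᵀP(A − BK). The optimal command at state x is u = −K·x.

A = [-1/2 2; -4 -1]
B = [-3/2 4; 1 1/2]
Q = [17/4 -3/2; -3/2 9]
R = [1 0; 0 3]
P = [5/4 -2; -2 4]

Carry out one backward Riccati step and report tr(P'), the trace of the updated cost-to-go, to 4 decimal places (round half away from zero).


BᵀP = [-3.8750 7.0000; 4.0000 -6.0000]
S = R + BᵀPB = [1 0; 0 3] + [12.8125 -12.0000; -12.0000 13.0000] = [13.8125 -12.0000; -12.0000 16.0000]
BᵀPA = [-26.0625 -14.7500; 22.0000 14.0000]
K = S⁻¹·BᵀPA = [-1.9870 -0.8831; -0.1153 0.2127]
A−BK = [-3.0195 -0.1753; -1.9554 -0.2232]
AᵀP(A−BK) = [7.0617 2.0552; 2.0552 0.9968]
P' = Q + AᵀP(A−BK) = [11.3117 0.5552; 0.5552 9.9968]
tr(P') = 21.3084

21.3084


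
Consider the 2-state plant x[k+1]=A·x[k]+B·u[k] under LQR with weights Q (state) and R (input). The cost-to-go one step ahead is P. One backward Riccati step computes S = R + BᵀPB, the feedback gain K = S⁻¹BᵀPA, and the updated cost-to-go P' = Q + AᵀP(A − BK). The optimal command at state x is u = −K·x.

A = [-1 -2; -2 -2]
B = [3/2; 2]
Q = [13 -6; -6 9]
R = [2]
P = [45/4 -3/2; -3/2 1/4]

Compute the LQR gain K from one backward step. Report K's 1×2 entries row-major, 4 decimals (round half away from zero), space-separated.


-0.5372 -1.2557

BᵀP = [13.8750 -1.7500]
S = R + BᵀPB = [2] + [17.3125] = [19.3125]
BᵀPA = [-10.3750 -24.2500]
K = S⁻¹·BᵀPA = [-0.5372 -1.2557]
A−BK = [-0.1942 -0.1165; -0.9256 0.5113]
AᵀP(A−BK) = [0.6764 1.4725; 1.4725 3.5502]
P' = Q + AᵀP(A−BK) = [13.6764 -4.5275; -4.5275 12.5502]
tr(P') = 26.2265


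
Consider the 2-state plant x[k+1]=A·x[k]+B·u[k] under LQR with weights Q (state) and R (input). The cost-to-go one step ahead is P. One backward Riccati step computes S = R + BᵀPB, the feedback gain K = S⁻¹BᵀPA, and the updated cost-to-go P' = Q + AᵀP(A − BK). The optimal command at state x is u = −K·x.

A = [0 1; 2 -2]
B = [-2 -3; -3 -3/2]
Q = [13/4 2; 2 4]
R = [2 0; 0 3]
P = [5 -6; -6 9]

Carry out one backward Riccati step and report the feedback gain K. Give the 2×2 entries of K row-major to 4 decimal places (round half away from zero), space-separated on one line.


BᵀP = [8.0000 -15.0000; -6.0000 4.5000]
S = R + BᵀPB = [2 0; 0 3] + [29.0000 -1.5000; -1.5000 11.2500] = [31.0000 -1.5000; -1.5000 14.2500]
BᵀPA = [-30.0000 38.0000; 9.0000 -15.0000]
K = S⁻¹·BᵀPA = [-0.9420 1.1809; 0.5324 -0.9283]
A−BK = [-0.2867 0.5768; -0.0273 0.1502]
AᵀP(A−BK) = [2.9488 -4.2184; -4.2184 6.2014]
P' = Q + AᵀP(A−BK) = [6.1988 -2.2184; -2.2184 10.2014]
tr(P') = 16.4002

-0.9420 1.1809 0.5324 -0.9283


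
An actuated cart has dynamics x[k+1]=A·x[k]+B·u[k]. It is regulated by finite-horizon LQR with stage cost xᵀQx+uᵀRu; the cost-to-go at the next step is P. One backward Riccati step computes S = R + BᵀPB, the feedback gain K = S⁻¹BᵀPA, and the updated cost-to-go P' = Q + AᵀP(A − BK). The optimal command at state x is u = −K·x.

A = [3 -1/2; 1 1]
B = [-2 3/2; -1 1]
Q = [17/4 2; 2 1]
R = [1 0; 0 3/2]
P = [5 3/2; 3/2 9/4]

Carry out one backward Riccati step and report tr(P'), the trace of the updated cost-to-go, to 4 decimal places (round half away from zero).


BᵀP = [-11.5000 -5.2500; 9.0000 4.5000]
S = R + BᵀPB = [1 0; 0 3/2] + [28.2500 -22.5000; -22.5000 18.0000] = [29.2500 -22.5000; -22.5000 19.5000]
BᵀPA = [-39.7500 0.5000; 31.5000 0.0000]
K = S⁻¹·BᵀPA = [-1.0351 0.1520; 0.4211 0.1754]
A−BK = [0.2982 -0.4591; -0.4561 0.9766]
AᵀP(A−BK) = [1.8421 -0.9825; -0.9825 1.9240]
P' = Q + AᵀP(A−BK) = [6.0921 1.0175; 1.0175 2.9240]
tr(P') = 9.0161

9.0161


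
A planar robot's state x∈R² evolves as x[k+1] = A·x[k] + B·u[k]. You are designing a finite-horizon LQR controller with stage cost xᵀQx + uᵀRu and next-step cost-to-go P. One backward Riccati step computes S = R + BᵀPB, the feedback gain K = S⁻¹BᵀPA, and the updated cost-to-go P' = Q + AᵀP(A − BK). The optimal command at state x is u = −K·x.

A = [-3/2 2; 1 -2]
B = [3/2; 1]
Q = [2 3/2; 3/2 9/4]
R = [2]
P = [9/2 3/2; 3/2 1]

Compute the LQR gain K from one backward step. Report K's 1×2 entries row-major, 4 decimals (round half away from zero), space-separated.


-0.5177 0.5674

BᵀP = [8.2500 3.2500]
S = R + BᵀPB = [2] + [15.6250] = [17.6250]
BᵀPA = [-9.1250 10.0000]
K = S⁻¹·BᵀPA = [-0.5177 0.5674]
A−BK = [-0.7234 1.1489; 1.5177 -2.5674]
AᵀP(A−BK) = [1.9007 -2.8227; -2.8227 4.3262]
P' = Q + AᵀP(A−BK) = [3.9007 -1.3227; -1.3227 6.5762]
tr(P') = 10.4770


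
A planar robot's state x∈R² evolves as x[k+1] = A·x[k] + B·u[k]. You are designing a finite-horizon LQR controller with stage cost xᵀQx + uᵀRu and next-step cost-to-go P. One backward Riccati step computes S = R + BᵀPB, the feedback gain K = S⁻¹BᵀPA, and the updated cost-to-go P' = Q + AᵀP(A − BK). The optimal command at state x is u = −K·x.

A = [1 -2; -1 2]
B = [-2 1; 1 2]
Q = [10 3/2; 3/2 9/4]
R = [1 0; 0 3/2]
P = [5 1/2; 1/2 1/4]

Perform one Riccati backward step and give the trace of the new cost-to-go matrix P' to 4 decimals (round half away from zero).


13.6136

BᵀP = [-9.5000 -0.7500; 6.0000 1.0000]
S = R + BᵀPB = [1 0; 0 3/2] + [18.2500 -11.0000; -11.0000 8.0000] = [19.2500 -11.0000; -11.0000 9.5000]
BᵀPA = [-8.7500 17.5000; 5.0000 -10.0000]
K = S⁻¹·BᵀPA = [-0.4545 0.9091; 0.0000 0.0000]
A−BK = [0.0909 -0.1818; -0.5455 1.0909]
AᵀP(A−BK) = [0.2727 -0.5455; -0.5455 1.0909]
P' = Q + AᵀP(A−BK) = [10.2727 0.9545; 0.9545 3.3409]
tr(P') = 13.6136


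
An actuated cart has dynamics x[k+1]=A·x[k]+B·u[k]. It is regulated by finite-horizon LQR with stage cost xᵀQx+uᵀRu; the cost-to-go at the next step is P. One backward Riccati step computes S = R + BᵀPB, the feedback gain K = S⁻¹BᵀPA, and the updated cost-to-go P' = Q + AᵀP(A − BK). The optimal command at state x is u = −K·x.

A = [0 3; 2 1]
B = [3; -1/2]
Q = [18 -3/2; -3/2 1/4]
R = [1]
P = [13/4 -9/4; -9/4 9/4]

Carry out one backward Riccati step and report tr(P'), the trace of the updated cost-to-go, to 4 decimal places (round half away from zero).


BᵀP = [10.8750 -7.8750]
S = R + BᵀPB = [1] + [36.5625] = [37.5625]
BᵀPA = [-15.7500 24.7500]
K = S⁻¹·BᵀPA = [-0.4193 0.6589]
A−BK = [1.2579 1.0233; 1.7903 1.3295]
AᵀP(A−BK) = [2.3960 1.3777; 1.3777 1.6922]
P' = Q + AᵀP(A−BK) = [20.3960 -0.1223; -0.1223 1.9422]
tr(P') = 22.3382

22.3382


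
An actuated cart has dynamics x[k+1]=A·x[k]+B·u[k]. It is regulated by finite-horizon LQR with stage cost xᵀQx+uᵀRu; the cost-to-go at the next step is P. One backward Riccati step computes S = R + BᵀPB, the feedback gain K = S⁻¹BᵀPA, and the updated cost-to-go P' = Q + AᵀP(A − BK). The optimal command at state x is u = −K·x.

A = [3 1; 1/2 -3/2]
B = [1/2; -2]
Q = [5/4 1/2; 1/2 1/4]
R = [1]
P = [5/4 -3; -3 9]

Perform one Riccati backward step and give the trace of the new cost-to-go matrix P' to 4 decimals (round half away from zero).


BᵀP = [6.6250 -19.5000]
S = R + BᵀPB = [1] + [42.3125] = [43.3125]
BᵀPA = [10.1250 35.8750]
K = S⁻¹·BᵀPA = [0.2338 0.8283]
A−BK = [2.8831 0.5859; 0.9675 0.1566]
AᵀP(A−BK) = [2.1331 0.6136; 0.6136 0.7854]
P' = Q + AᵀP(A−BK) = [3.3831 1.1136; 1.1136 1.0354]
tr(P') = 4.4185

4.4185


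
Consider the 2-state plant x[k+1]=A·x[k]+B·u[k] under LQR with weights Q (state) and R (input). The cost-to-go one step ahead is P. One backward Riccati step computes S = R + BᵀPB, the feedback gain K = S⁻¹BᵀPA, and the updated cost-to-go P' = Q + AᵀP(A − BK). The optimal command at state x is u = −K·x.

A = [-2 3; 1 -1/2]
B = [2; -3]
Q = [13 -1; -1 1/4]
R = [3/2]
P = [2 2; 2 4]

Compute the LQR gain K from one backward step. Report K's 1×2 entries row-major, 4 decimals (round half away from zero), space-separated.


-0.1860 -0.0930

BᵀP = [-2.0000 -8.0000]
S = R + BᵀPB = [3/2] + [20.0000] = [21.5000]
BᵀPA = [-4.0000 -2.0000]
K = S⁻¹·BᵀPA = [-0.1860 -0.0930]
A−BK = [-1.6279 3.1860; 0.4419 -0.7791]
AᵀP(A−BK) = [3.2558 -6.3721; -6.3721 12.8140]
P' = Q + AᵀP(A−BK) = [16.2558 -7.3721; -7.3721 13.0640]
tr(P') = 29.3198


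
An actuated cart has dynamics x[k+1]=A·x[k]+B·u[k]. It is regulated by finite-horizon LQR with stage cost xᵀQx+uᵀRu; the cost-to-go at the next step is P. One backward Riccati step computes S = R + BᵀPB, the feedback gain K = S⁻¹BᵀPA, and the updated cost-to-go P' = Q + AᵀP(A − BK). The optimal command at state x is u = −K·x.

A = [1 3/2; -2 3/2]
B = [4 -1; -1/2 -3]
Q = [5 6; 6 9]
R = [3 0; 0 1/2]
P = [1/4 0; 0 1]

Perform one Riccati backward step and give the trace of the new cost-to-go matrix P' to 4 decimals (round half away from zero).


14.6931

BᵀP = [1.0000 -0.5000; -0.2500 -3.0000]
S = R + BᵀPB = [3 0; 0 1/2] + [4.2500 0.5000; 0.5000 9.2500] = [7.2500 0.5000; 0.5000 9.7500]
BᵀPA = [2.0000 0.7500; 5.7500 -4.8750]
K = S⁻¹·BᵀPA = [0.2360 0.1384; 0.5776 -0.5071]
A−BK = [0.6335 0.4392; -0.1491 0.0479]
AᵀP(A−BK) = [0.4565 0.0140; 0.0140 0.2366]
P' = Q + AᵀP(A−BK) = [5.4565 6.0140; 6.0140 9.2366]
tr(P') = 14.6931


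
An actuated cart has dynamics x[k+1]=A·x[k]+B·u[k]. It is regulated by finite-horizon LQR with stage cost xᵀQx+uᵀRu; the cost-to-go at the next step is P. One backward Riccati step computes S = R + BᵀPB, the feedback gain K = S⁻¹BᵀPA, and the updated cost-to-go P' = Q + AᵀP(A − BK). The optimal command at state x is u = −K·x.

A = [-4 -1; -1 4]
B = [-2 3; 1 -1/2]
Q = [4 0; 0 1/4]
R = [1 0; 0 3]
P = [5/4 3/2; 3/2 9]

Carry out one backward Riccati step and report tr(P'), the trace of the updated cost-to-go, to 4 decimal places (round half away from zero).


63.0417

BᵀP = [-1.0000 6.0000; 3.0000 0.0000]
S = R + BᵀPB = [1 0; 0 3] + [8.0000 -6.0000; -6.0000 9.0000] = [9.0000 -6.0000; -6.0000 12.0000]
BᵀPA = [-2.0000 25.0000; -12.0000 -3.0000]
K = S⁻¹·BᵀPA = [-1.3333 3.9167; -1.6667 1.7083]
A−BK = [-1.6667 1.7083; -0.5000 0.9375]
AᵀP(A−BK) = [18.3333 -25.1667; -25.1667 40.4583]
P' = Q + AᵀP(A−BK) = [22.3333 -25.1667; -25.1667 40.7083]
tr(P') = 63.0417


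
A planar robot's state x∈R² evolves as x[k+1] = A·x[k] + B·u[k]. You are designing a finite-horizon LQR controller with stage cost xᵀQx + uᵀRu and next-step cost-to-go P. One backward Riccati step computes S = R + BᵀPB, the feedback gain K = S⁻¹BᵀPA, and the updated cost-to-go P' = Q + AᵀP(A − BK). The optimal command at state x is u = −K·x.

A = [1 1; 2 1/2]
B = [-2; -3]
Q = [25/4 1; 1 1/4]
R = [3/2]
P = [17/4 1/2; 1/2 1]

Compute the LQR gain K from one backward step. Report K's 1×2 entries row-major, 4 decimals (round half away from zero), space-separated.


-0.5373 -0.3582

BᵀP = [-10.0000 -4.0000]
S = R + BᵀPB = [3/2] + [32.0000] = [33.5000]
BᵀPA = [-18.0000 -12.0000]
K = S⁻¹·BᵀPA = [-0.5373 -0.3582]
A−BK = [-0.0746 0.2836; 0.3881 -0.5746]
AᵀP(A−BK) = [0.5784 0.0522; 0.0522 0.7015]
P' = Q + AᵀP(A−BK) = [6.8284 1.0522; 1.0522 0.9515]
tr(P') = 7.7799


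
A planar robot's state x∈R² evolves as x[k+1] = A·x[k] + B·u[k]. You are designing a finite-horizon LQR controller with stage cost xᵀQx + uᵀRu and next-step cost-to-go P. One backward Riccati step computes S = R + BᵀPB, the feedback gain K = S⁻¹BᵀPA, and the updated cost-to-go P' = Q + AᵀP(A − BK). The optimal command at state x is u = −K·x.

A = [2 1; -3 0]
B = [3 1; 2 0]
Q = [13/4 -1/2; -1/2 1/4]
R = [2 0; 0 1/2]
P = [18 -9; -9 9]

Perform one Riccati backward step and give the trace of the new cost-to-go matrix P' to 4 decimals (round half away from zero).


25.0357

BᵀP = [36.0000 -9.0000; 18.0000 -9.0000]
S = R + BᵀPB = [2 0; 0 1/2] + [90.0000 36.0000; 36.0000 18.0000] = [92.0000 36.0000; 36.0000 18.5000]
BᵀPA = [99.0000 36.0000; 63.0000 18.0000]
K = S⁻¹·BᵀPA = [-1.0751 0.0443; 5.4975 0.8867]
A−BK = [-0.2722 -0.0197; -0.8498 -0.0887]
AᵀP(A−BK) = [21.0924 2.7488; 2.7488 0.4433]
P' = Q + AᵀP(A−BK) = [24.3424 2.2488; 2.2488 0.6933]
tr(P') = 25.0357


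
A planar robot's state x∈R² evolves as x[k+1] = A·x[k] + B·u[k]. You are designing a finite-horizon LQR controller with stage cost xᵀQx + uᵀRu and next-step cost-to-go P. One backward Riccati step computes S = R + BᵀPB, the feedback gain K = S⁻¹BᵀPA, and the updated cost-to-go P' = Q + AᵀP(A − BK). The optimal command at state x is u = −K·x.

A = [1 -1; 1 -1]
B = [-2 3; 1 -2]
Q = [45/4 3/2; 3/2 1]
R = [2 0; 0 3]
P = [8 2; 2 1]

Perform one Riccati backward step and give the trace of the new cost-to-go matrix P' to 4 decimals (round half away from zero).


16.3347

BᵀP = [-14.0000 -3.0000; 20.0000 4.0000]
S = R + BᵀPB = [2 0; 0 3] + [25.0000 -36.0000; -36.0000 52.0000] = [27.0000 -36.0000; -36.0000 55.0000]
BᵀPA = [-17.0000 17.0000; 24.0000 -24.0000]
K = S⁻¹·BᵀPA = [-0.3757 0.3757; 0.1905 -0.1905]
A−BK = [-0.3228 0.3228; 1.7566 -1.7566]
AᵀP(A−BK) = [2.0423 -2.0423; -2.0423 2.0423]
P' = Q + AᵀP(A−BK) = [13.2923 -0.5423; -0.5423 3.0423]
tr(P') = 16.3347
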